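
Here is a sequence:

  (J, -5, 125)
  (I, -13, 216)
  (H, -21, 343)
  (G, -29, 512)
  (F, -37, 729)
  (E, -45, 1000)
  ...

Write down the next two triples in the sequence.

(D, -53, 1331), (C, -61, 1728)

Letter: letters move back 1 place in the alphabet, so J, I, H, G, F, E → D → C.
Second entry: −8 each step; -5, -13, -21, -29, -37, -45 → -53 → -61.
Third entry goes 125, 216, 343, 512, 729, 1000 → 1331 → 1728 (perfect cubes: 5³, 6³, 7³, …).
So the next two triples are (D, -53, 1331) and (C, -61, 1728).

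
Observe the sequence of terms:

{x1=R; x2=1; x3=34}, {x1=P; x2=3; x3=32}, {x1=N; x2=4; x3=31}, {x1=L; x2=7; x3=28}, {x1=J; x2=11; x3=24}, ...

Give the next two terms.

{x1=H; x2=18; x3=17}, {x1=F; x2=29; x3=6}

X1: letters move back 2 places in the alphabet, so R, P, N, L, J → H → F.
X2 — each term is the sum of the two before it: 1, 3, 4, 7, 11 → 18 → 29.
X3: together with the x2 always sums to 35; 34, 32, 31, 28, 24 → 17 → 6.
Putting the parts together: {x1=H; x2=18; x3=17} and then {x1=F; x2=29; x3=6}.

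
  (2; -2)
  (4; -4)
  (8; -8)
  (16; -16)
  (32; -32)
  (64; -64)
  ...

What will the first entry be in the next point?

128

First entry: ×2 each step; 2, 4, 8, 16, 32, 64 → 128.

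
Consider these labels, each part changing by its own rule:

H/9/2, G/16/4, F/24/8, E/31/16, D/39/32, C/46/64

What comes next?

Letter — letters move back 1 place in the alphabet: H, G, F, E, D, C → B.
Second component: alternating steps +7, +8, +7, +8, …; 9, 16, 24, 31, 39, 46 → 54.
Third component: ×2 each step; 2, 4, 8, 16, 32, 64 → 128.
Combining the parts gives B/54/128.

B/54/128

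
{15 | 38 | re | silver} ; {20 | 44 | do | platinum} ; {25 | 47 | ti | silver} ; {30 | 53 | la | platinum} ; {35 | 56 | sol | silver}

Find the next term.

{40 | 62 | fa | platinum}

For the first entry, +5 each step: 15, 20, 25, 30, 35 → 40.
Second entry — alternating steps +6, +3, +6, +3, …: 38, 44, 47, 53, 56 → 62.
Note: runs backward through the solfège scale do→ti, so re, do, ti, la, sol → fa.
Metal: silver, platinum, silver, platinum, silver → platinum (alternates silver ↔ platinum).
Putting it together: {40 | 62 | fa | platinum}.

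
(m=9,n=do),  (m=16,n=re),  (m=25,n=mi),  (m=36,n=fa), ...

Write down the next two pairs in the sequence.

For the m, perfect squares: 3², 4², 5², …: 9, 16, 25, 36 → 49 → 64.
N: runs through the solfège scale do→ti, so do, re, mi, fa → sol → la.
Putting the parts together: (m=49,n=sol) and then (m=64,n=la).

(m=49,n=sol), (m=64,n=la)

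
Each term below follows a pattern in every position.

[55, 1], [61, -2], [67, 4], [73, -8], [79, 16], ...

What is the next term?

First coordinate: +6 each step, so 55, 61, 67, 73, 79 → 85.
Second coordinate — ×(-2) each step: 1, -2, 4, -8, 16 → -32.
So the next term is [85, -32].

[85, -32]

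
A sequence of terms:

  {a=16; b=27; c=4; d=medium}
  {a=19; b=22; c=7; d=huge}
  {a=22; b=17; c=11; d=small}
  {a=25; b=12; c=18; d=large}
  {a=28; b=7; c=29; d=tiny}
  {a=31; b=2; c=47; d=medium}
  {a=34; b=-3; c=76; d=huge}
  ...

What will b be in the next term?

B: 27, 22, 17, 12, 7, 2, -3 → -8 (−5 each step).

-8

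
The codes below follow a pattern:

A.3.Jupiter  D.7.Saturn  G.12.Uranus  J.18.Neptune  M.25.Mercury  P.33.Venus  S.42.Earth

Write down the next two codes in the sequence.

V.52.Mars, Y.63.Jupiter

Letter: letters move forward 3 places in the alphabet; A, D, G, J, M, P, S → V → Y.
Second component: differences are 4, 5, 6, … (increasing by 1 each time); 3, 7, 12, 18, 25, 33, 42 → 52 → 63.
Planet: runs through the planets Mercury→Neptune; Jupiter, Saturn, Uranus, Neptune, Mercury, Venus, Earth → Mars → Jupiter.
So the next two codes are V.52.Mars and Y.63.Jupiter.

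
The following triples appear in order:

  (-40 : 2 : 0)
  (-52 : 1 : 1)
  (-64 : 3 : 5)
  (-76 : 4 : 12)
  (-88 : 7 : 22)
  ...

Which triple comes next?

First value: −12 each step, so -40, -52, -64, -76, -88 → -100.
For the second value, each term is the sum of the two before it: 2, 1, 3, 4, 7 → 11.
Third value: differences are 1, 4, 7, … (increasing by 3 each time); 0, 1, 5, 12, 22 → 35.
So the next triple is (-100 : 11 : 35).

(-100 : 11 : 35)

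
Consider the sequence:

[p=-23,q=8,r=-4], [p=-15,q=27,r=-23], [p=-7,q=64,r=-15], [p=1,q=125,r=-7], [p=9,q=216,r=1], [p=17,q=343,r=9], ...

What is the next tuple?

[p=25,q=512,r=17]

P — +8 each step: -23, -15, -7, 1, 9, 17 → 25.
Q: 8, 27, 64, 125, 216, 343 → 512 (perfect cubes: 2³, 3³, 4³, …).
R: always the previous value of the p; -4, -23, -15, -7, 1, 9 → 17.
So the next tuple is [p=25,q=512,r=17].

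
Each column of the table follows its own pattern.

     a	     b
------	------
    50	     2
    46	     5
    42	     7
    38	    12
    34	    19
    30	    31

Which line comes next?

Column a: −4 each step, so 50, 46, 42, 38, 34, 30 → 26.
Column b: each term is the sum of the two before it, so 2, 5, 7, 12, 19, 31 → 50.
Combining the parts gives 26  50.

26  50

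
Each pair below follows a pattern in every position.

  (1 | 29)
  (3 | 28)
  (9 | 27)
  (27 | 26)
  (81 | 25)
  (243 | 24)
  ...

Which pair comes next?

(729 | 23)

First part — ×3 each step: 1, 3, 9, 27, 81, 243 → 729.
Second part goes 29, 28, 27, 26, 25, 24 → 23 (−1 each step).
So the next pair is (729 | 23).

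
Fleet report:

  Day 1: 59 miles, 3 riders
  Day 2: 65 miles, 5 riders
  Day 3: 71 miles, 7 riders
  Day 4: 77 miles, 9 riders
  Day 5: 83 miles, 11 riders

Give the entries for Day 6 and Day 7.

For the miles, +6 each step: 59, 65, 71, 77, 83 → 89 → 95.
Riders: 3, 5, 7, 9, 11 → 13 → 15 (+2 each step).
So the next two records are 89 miles, 13 riders and 95 miles, 15 riders.

89 miles, 13 riders; 95 miles, 15 riders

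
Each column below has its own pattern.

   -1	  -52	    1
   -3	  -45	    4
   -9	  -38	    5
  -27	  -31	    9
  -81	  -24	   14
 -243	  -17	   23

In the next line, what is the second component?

First component — ×3 each step: -1, -3, -9, -27, -81, -243 → -729.
Second component — +7 each step: -52, -45, -38, -31, -24, -17 → -10.
Third component: each term is the sum of the two before it, so 1, 4, 5, 9, 14, 23 → 37.

-10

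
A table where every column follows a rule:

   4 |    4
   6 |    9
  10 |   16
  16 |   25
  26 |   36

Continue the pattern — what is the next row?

42  49

First component goes 4, 6, 10, 16, 26 → 42 (each term is the sum of the two before it).
Second component: 4, 9, 16, 25, 36 → 49 (perfect squares: 2², 3², 4², …).
Combining the parts gives 42  49.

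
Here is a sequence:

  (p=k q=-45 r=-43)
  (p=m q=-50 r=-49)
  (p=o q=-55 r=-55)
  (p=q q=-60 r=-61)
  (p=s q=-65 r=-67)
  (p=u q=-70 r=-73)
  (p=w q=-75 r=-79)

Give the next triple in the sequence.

P — letters move forward 2 places in the alphabet: k, m, o, q, s, u, w → y.
Q — −5 each step: -45, -50, -55, -60, -65, -70, -75 → -80.
For the r, −6 each step: -43, -49, -55, -61, -67, -73, -79 → -85.
So the next triple is (p=y q=-80 r=-85).

(p=y q=-80 r=-85)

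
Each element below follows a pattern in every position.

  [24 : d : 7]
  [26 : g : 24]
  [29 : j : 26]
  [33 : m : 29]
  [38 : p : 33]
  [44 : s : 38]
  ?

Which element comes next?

First component: differences are 2, 3, 4, … (increasing by 1 each time), so 24, 26, 29, 33, 38, 44 → 51.
Letter: d, g, j, m, p, s → v (letters move forward 3 places in the alphabet).
For the third component, always the previous value of the first component: 7, 24, 26, 29, 33, 38 → 44.
Combining the parts gives [51 : v : 44].

[51 : v : 44]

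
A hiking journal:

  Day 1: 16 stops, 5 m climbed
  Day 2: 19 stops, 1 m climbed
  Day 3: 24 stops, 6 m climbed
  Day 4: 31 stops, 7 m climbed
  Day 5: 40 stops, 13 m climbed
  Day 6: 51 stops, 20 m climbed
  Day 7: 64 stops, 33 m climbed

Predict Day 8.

Stops: differences are 3, 5, 7, … (increasing by 2 each time), so 16, 19, 24, 31, 40, 51, 64 → 79.
M climbed: each term is the sum of the two before it; 5, 1, 6, 7, 13, 20, 33 → 53.
Putting it together: 79 stops, 53 m climbed.

79 stops, 53 m climbed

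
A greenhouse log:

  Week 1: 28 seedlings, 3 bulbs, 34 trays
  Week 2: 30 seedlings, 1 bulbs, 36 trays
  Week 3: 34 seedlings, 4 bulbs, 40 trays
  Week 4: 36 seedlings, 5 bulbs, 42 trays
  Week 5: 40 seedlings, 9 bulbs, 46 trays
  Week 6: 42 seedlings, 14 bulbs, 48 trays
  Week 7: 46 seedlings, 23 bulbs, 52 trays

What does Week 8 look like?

48 seedlings, 37 bulbs, 54 trays

Seedlings — alternating steps +2, +4, +2, +4, …: 28, 30, 34, 36, 40, 42, 46 → 48.
Bulbs: each term is the sum of the two before it, so 3, 1, 4, 5, 9, 14, 23 → 37.
For the trays, always 6 more than the seedlings: 34, 36, 40, 42, 46, 48, 52 → 54.
Combining the parts gives 48 seedlings, 37 bulbs, 54 trays.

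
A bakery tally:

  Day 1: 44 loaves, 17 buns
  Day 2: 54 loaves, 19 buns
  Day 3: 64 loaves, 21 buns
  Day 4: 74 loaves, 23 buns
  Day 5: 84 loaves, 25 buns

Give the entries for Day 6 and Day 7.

Loaves goes 44, 54, 64, 74, 84 → 94 → 104 (+10 each step).
Buns: +2 each step, so 17, 19, 21, 23, 25 → 27 → 29.
Putting the parts together: 94 loaves, 27 buns and then 104 loaves, 29 buns.

94 loaves, 27 buns; 104 loaves, 29 buns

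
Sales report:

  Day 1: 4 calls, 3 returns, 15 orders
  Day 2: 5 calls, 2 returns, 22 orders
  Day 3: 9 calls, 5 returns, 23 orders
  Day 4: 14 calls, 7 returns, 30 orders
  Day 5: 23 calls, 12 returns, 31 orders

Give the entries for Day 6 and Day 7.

37 calls, 19 returns, 38 orders; 60 calls, 31 returns, 39 orders

Calls goes 4, 5, 9, 14, 23 → 37 → 60 (each term is the sum of the two before it).
For the returns, each term is the sum of the two before it: 3, 2, 5, 7, 12 → 19 → 31.
Orders goes 15, 22, 23, 30, 31 → 38 → 39 (alternating steps +7, +1, +7, +1, …).
Putting the parts together: 37 calls, 19 returns, 38 orders and then 60 calls, 31 returns, 39 orders.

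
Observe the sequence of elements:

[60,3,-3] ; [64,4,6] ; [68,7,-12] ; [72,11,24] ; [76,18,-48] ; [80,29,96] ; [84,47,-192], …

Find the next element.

First component: +4 each step, so 60, 64, 68, 72, 76, 80, 84 → 88.
Second component — each term is the sum of the two before it: 3, 4, 7, 11, 18, 29, 47 → 76.
Third component: ×(-2) each step, so -3, 6, -12, 24, -48, 96, -192 → 384.
So the next element is [88,76,384].

[88,76,384]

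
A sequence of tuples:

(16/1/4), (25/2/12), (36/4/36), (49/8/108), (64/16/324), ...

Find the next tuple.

(81/32/972)

First component: perfect squares: 4², 5², 6², …, so 16, 25, 36, 49, 64 → 81.
Second component — ×2 each step: 1, 2, 4, 8, 16 → 32.
Third component: ×3 each step; 4, 12, 36, 108, 324 → 972.
Putting it together: (81/32/972).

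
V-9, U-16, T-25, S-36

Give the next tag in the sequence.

R-49

Letter goes V, U, T, S → R (letters move back 1 place in the alphabet).
Second component: 9, 16, 25, 36 → 49 (perfect squares: 3², 4², 5², …).
Putting it together: R-49.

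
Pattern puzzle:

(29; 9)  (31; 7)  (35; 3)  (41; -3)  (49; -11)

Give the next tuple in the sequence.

(59; -21)

First part — differences are 2, 4, 6, … (increasing by 2 each time): 29, 31, 35, 41, 49 → 59.
Second part: together with the first part always sums to 38; 9, 7, 3, -3, -11 → -21.
So the next tuple is (59; -21).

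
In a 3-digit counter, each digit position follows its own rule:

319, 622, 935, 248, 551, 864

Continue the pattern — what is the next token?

First digit: 3, 6, 9, 2, 5, 8 → 1 (+3 each step, mod 10).
Second digit: 1, 2, 3, 4, 5, 6 → 7 (+1 each step, mod 10).
Third digit goes 9, 2, 5, 8, 1, 4 → 7 (+3 each step, mod 10).
So the next token is 177.

177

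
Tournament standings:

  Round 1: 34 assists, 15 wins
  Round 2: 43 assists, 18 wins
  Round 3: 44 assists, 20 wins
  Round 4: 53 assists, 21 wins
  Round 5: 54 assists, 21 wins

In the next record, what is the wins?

20

Assists: alternating steps +9, +1, +9, +1, …; 34, 43, 44, 53, 54 → 63.
Wins goes 15, 18, 20, 21, 21 → 20 (differences are 3, 2, 1, … (decreasing by 1 each time)).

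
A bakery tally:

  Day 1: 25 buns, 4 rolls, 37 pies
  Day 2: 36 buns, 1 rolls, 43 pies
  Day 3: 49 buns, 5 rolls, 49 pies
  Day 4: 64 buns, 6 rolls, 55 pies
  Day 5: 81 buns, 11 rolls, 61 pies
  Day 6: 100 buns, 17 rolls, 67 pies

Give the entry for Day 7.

121 buns, 28 rolls, 73 pies

Buns: perfect squares: 5², 6², 7², …, so 25, 36, 49, 64, 81, 100 → 121.
Rolls: each term is the sum of the two before it, so 4, 1, 5, 6, 11, 17 → 28.
Pies: +6 each step; 37, 43, 49, 55, 61, 67 → 73.
Putting it together: 121 buns, 28 rolls, 73 pies.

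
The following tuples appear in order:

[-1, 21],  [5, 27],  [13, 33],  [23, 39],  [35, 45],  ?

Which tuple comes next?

[49, 51]

First component — differences are 6, 8, 10, … (increasing by 2 each time): -1, 5, 13, 23, 35 → 49.
Second component goes 21, 27, 33, 39, 45 → 51 (+6 each step).
Putting it together: [49, 51].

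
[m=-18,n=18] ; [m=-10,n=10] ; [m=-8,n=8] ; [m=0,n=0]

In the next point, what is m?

2

M: alternating steps +8, +2, +8, +2, …, so -18, -10, -8, 0 → 2.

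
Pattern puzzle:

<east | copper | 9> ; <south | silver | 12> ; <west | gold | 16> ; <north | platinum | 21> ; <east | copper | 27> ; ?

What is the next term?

<south | silver | 34>

For the direction, repeats east → south → west → north: east, south, west, north, east → south.
Metal: repeats copper → silver → gold → platinum; copper, silver, gold, platinum, copper → silver.
Third part: differences are 3, 4, 5, … (increasing by 1 each time); 9, 12, 16, 21, 27 → 34.
Combining the parts gives <south | silver | 34>.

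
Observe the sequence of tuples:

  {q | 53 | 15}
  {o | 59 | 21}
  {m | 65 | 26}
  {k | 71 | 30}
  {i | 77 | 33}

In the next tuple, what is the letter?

g

Letter: q, o, m, k, i → g (letters move back 2 places in the alphabet).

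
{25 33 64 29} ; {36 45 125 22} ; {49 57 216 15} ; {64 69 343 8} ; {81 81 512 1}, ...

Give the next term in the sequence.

First value: perfect squares: 5², 6², 7², …, so 25, 36, 49, 64, 81 → 100.
For the second value, +12 each step: 33, 45, 57, 69, 81 → 93.
For the third value, perfect cubes: 4³, 5³, 6³, …: 64, 125, 216, 343, 512 → 729.
Fourth value: −7 each step; 29, 22, 15, 8, 1 → -6.
Putting it together: {100 93 729 -6}.

{100 93 729 -6}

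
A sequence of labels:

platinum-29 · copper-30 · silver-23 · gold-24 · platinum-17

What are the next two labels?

copper-18 then silver-11

Metal: repeats platinum → copper → silver → gold, so platinum, copper, silver, gold, platinum → copper → silver.
Second component — alternating steps +1, −7, +1, −7, …: 29, 30, 23, 24, 17 → 18 → 11.
So the next two labels are copper-18 and silver-11.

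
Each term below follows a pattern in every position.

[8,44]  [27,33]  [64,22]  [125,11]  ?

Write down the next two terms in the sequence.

[216,0], [343,-11]

First slot: perfect cubes: 2³, 3³, 4³, …; 8, 27, 64, 125 → 216 → 343.
For the second slot, −11 each step: 44, 33, 22, 11 → 0 → -11.
So the next two terms are [216,0] and [343,-11].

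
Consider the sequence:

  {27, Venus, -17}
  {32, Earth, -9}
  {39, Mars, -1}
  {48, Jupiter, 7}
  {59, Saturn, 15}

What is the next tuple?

For the first slot, differences are 5, 7, 9, … (increasing by 2 each time): 27, 32, 39, 48, 59 → 72.
Planet: Venus, Earth, Mars, Jupiter, Saturn → Uranus (runs through the planets Mercury→Neptune).
Third slot goes -17, -9, -1, 7, 15 → 23 (+8 each step).
Putting it together: {72, Uranus, 23}.

{72, Uranus, 23}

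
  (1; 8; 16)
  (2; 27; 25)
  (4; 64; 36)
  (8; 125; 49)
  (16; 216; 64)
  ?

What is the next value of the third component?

81

Third component goes 16, 25, 36, 49, 64 → 81 (perfect squares: 4², 5², 6², …).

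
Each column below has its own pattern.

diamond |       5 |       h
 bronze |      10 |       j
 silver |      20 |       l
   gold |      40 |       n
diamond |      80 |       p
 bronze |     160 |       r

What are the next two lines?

Rank: diamond, bronze, silver, gold, diamond, bronze → silver → gold (repeats diamond → bronze → silver → gold).
Second component: ×2 each step, so 5, 10, 20, 40, 80, 160 → 320 → 640.
Letter goes h, j, l, n, p, r → t → v (letters move forward 2 places in the alphabet).
So the next two lines are silver  320  t and gold  640  v.

silver  320  t; gold  640  v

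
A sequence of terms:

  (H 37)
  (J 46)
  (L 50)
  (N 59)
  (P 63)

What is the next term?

(R 72)

Letter: letters move forward 2 places in the alphabet; H, J, L, N, P → R.
Second component: 37, 46, 50, 59, 63 → 72 (alternating steps +9, +4, +9, +4, …).
Putting it together: (R 72).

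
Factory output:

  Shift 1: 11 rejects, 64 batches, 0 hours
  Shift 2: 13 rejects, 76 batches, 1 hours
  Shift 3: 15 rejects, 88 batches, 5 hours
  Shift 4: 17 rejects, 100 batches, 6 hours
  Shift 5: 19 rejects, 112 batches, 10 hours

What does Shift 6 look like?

Rejects — +2 each step: 11, 13, 15, 17, 19 → 21.
Batches goes 64, 76, 88, 100, 112 → 124 (+12 each step).
Hours goes 0, 1, 5, 6, 10 → 11 (alternating steps +1, +4, +1, +4, …).
So the next line is 21 rejects, 124 batches, 11 hours.

21 rejects, 124 batches, 11 hours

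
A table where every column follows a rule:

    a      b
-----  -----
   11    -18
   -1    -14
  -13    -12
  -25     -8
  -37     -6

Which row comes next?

For the column a, −12 each step: 11, -1, -13, -25, -37 → -49.
Column b: alternating steps +4, +2, +4, +2, …; -18, -14, -12, -8, -6 → -2.
So the next row is -49  -2.

-49  -2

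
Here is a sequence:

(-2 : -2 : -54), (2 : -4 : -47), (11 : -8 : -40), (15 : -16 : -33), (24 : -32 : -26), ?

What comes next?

(28 : -64 : -19)

For the first slot, alternating steps +4, +9, +4, +9, …: -2, 2, 11, 15, 24 → 28.
For the second slot, ×2 each step: -2, -4, -8, -16, -32 → -64.
Third slot goes -54, -47, -40, -33, -26 → -19 (+7 each step).
Combining the parts gives (28 : -64 : -19).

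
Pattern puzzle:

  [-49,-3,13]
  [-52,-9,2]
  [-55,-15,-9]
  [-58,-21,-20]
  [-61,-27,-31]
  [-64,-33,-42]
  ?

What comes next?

[-67,-39,-53]

First part: −3 each step, so -49, -52, -55, -58, -61, -64 → -67.
Second part: -3, -9, -15, -21, -27, -33 → -39 (−6 each step).
Third part: −11 each step, so 13, 2, -9, -20, -31, -42 → -53.
So the next term is [-67,-39,-53].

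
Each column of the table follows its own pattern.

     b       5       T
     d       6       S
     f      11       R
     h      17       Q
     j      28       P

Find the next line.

l  45  O

First letter: b, d, f, h, j → l (letters move forward 2 places in the alphabet).
Second component goes 5, 6, 11, 17, 28 → 45 (each term is the sum of the two before it).
Second letter: letters move back 1 place in the alphabet; T, S, R, Q, P → O.
Putting it together: l  45  O.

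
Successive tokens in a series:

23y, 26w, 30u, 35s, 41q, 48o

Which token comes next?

56m

For the first component, differences are 3, 4, 5, … (increasing by 1 each time): 23, 26, 30, 35, 41, 48 → 56.
For the letter, letters move back 2 places in the alphabet: y, w, u, s, q, o → m.
Putting it together: 56m.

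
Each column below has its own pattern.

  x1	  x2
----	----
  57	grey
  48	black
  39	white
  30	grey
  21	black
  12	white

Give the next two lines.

3  grey; -6  black

Column x1: −9 each step, so 57, 48, 39, 30, 21, 12 → 3 → -6.
Column x2: repeats grey → black → white, so grey, black, white, grey, black, white → grey → black.
So the next two lines are 3  grey and -6  black.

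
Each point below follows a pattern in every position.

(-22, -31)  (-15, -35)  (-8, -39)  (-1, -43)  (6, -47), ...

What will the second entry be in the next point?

First entry: +7 each step, so -22, -15, -8, -1, 6 → 13.
Second entry: -31, -35, -39, -43, -47 → -51 (−4 each step).

-51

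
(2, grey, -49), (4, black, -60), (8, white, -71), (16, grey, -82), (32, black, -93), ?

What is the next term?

(64, white, -104)

For the first component, ×2 each step: 2, 4, 8, 16, 32 → 64.
Shade: repeats grey → black → white, so grey, black, white, grey, black → white.
Third component goes -49, -60, -71, -82, -93 → -104 (−11 each step).
Combining the parts gives (64, white, -104).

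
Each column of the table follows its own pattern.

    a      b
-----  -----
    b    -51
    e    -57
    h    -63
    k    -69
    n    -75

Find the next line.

q  -81

For the column a, letters move forward 3 places in the alphabet: b, e, h, k, n → q.
Column b: -51, -57, -63, -69, -75 → -81 (−6 each step).
Combining the parts gives q  -81.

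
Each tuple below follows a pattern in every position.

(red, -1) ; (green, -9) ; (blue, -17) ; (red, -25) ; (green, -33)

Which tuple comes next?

(blue, -41)

Colour: repeats red → green → blue; red, green, blue, red, green → blue.
Second entry: −8 each step, so -1, -9, -17, -25, -33 → -41.
So the next tuple is (blue, -41).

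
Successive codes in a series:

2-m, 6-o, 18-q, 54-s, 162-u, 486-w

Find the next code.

1458-y

First component: 2, 6, 18, 54, 162, 486 → 1458 (×3 each step).
Letter: letters move forward 2 places in the alphabet; m, o, q, s, u, w → y.
Putting it together: 1458-y.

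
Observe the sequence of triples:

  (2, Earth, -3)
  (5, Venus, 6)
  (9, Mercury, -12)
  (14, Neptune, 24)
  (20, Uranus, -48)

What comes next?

For the first entry, differences are 3, 4, 5, … (increasing by 1 each time): 2, 5, 9, 14, 20 → 27.
Planet: runs backward through the planets Mercury→Neptune; Earth, Venus, Mercury, Neptune, Uranus → Saturn.
Third entry: ×(-2) each step, so -3, 6, -12, 24, -48 → 96.
So the next triple is (27, Saturn, 96).

(27, Saturn, 96)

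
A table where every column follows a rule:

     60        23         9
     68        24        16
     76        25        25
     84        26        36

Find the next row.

For the first component, +8 each step: 60, 68, 76, 84 → 92.
Second component: +1 each step; 23, 24, 25, 26 → 27.
Third component — perfect squares: 3², 4², 5², …: 9, 16, 25, 36 → 49.
Combining the parts gives 92  27  49.

92  27  49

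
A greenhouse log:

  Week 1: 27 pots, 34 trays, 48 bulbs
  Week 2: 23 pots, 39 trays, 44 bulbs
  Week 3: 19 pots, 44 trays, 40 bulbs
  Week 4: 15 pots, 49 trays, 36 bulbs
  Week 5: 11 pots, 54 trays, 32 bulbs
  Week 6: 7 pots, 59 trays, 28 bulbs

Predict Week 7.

Pots goes 27, 23, 19, 15, 11, 7 → 3 (−4 each step).
Trays: +5 each step; 34, 39, 44, 49, 54, 59 → 64.
For the bulbs, −4 each step: 48, 44, 40, 36, 32, 28 → 24.
Combining the parts gives 3 pots, 64 trays, 24 bulbs.

3 pots, 64 trays, 24 bulbs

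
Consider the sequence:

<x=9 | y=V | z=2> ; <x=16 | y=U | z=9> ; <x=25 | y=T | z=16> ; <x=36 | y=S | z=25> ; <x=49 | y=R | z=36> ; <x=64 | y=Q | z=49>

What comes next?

<x=81 | y=P | z=64>

X goes 9, 16, 25, 36, 49, 64 → 81 (perfect squares: 3², 4², 5², …).
Y: letters move back 1 place in the alphabet, so V, U, T, S, R, Q → P.
Z — always the previous value of the x: 2, 9, 16, 25, 36, 49 → 64.
So the next triple is <x=81 | y=P | z=64>.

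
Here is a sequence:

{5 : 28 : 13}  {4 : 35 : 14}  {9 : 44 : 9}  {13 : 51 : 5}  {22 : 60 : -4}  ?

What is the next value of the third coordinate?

For the first coordinate, each term is the sum of the two before it: 5, 4, 9, 13, 22 → 35.
Third coordinate: together with the first coordinate always sums to 18, so 13, 14, 9, 5, -4 → -17.

-17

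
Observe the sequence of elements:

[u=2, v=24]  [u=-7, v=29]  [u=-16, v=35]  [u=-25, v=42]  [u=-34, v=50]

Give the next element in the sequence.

U — −9 each step: 2, -7, -16, -25, -34 → -43.
V — differences are 5, 6, 7, … (increasing by 1 each time): 24, 29, 35, 42, 50 → 59.
So the next element is [u=-43, v=59].

[u=-43, v=59]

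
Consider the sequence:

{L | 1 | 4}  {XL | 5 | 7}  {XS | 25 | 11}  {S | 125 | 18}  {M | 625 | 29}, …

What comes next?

Size — runs through clothing sizes XS→XL: L, XL, XS, S, M → L.
Second value: ×5 each step, so 1, 5, 25, 125, 625 → 3125.
Third value goes 4, 7, 11, 18, 29 → 47 (each term is the sum of the two before it).
Combining the parts gives {L | 3125 | 47}.

{L | 3125 | 47}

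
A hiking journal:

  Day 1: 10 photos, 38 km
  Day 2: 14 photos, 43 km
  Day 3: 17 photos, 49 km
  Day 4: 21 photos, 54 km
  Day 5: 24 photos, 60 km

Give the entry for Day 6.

Photos: alternating steps +4, +3, +4, +3, …; 10, 14, 17, 21, 24 → 28.
Km goes 38, 43, 49, 54, 60 → 65 (alternating steps +5, +6, +5, +6, …).
Putting it together: 28 photos, 65 km.

28 photos, 65 km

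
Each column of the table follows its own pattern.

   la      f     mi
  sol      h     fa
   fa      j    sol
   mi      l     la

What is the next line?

First note: runs backward through the solfège scale do→ti, so la, sol, fa, mi → re.
Letter: letters move forward 2 places in the alphabet; f, h, j, l → n.
Second note: runs through the solfège scale do→ti; mi, fa, sol, la → ti.
So the next line is re  n  ti.

re  n  ti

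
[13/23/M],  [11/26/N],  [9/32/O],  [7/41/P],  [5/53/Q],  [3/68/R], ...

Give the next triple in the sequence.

First coordinate goes 13, 11, 9, 7, 5, 3 → 1 (−2 each step).
For the second coordinate, differences are 3, 6, 9, … (increasing by 3 each time): 23, 26, 32, 41, 53, 68 → 86.
Letter: M, N, O, P, Q, R → S (letters move forward 1 place in the alphabet).
Combining the parts gives [1/86/S].

[1/86/S]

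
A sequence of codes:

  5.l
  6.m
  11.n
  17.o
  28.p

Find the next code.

First component goes 5, 6, 11, 17, 28 → 45 (each term is the sum of the two before it).
Letter: l, m, n, o, p → q (letters move forward 1 place in the alphabet).
Combining the parts gives 45.q.

45.q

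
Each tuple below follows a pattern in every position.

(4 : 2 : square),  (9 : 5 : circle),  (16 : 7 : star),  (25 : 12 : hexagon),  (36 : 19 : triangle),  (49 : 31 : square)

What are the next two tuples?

First entry: perfect squares: 2², 3², 4², …; 4, 9, 16, 25, 36, 49 → 64 → 81.
For the second entry, each term is the sum of the two before it: 2, 5, 7, 12, 19, 31 → 50 → 81.
Shape: repeats square → circle → star → hexagon → triangle, so square, circle, star, hexagon, triangle, square → circle → star.
Putting the parts together: (64 : 50 : circle) and then (81 : 81 : star).

(64 : 50 : circle), (81 : 81 : star)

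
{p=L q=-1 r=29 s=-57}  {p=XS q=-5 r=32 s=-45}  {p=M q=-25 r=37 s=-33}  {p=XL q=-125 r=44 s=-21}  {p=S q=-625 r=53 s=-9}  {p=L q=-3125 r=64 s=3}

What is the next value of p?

P: repeats L → XS → M → XL → S, so L, XS, M, XL, S, L → XS.

XS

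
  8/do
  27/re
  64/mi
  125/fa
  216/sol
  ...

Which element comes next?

343/la

First part: 8, 27, 64, 125, 216 → 343 (perfect cubes: 2³, 3³, 4³, …).
Note: runs through the solfège scale do→ti; do, re, mi, fa, sol → la.
Combining the parts gives 343/la.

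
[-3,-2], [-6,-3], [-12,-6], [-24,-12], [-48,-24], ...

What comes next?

[-96,-48]

First component — ×2 each step: -3, -6, -12, -24, -48 → -96.
Second component: -2, -3, -6, -12, -24 → -48 (always the previous value of the first component).
Putting it together: [-96,-48].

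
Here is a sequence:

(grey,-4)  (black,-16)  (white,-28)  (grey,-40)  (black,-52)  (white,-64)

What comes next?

Shade — repeats grey → black → white: grey, black, white, grey, black, white → grey.
Second slot: −12 each step; -4, -16, -28, -40, -52, -64 → -76.
Combining the parts gives (grey,-76).

(grey,-76)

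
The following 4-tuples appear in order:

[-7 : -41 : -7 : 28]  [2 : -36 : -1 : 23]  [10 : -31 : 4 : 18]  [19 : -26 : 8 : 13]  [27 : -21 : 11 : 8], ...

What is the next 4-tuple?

First slot: alternating steps +9, +8, +9, +8, …; -7, 2, 10, 19, 27 → 36.
Second slot goes -41, -36, -31, -26, -21 → -16 (+5 each step).
Third slot — differences are 6, 5, 4, … (decreasing by 1 each time): -7, -1, 4, 8, 11 → 13.
For the fourth slot, together with the second slot always sums to -13: 28, 23, 18, 13, 8 → 3.
Combining the parts gives [36 : -16 : 13 : 3].

[36 : -16 : 13 : 3]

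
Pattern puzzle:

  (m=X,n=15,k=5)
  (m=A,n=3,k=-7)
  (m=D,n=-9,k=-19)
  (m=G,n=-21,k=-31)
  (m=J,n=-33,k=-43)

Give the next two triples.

(m=M,n=-45,k=-55), (m=P,n=-57,k=-67)

M: letters move forward 3 places in the alphabet, wrapping Z→A, so X, A, D, G, J → M → P.
N goes 15, 3, -9, -21, -33 → -45 → -57 (−12 each step).
K: 5, -7, -19, -31, -43 → -55 → -67 (always 10 less than the n).
So the next two triples are (m=M,n=-45,k=-55) and (m=P,n=-57,k=-67).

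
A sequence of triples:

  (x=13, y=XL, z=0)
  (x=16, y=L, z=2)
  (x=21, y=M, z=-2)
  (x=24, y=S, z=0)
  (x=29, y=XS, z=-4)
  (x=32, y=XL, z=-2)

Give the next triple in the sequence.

(x=37, y=L, z=-6)

X: 13, 16, 21, 24, 29, 32 → 37 (alternating steps +3, +5, +3, +5, …).
For the y, repeats XL → L → M → S → XS: XL, L, M, S, XS, XL → L.
Z: alternating steps +2, −4, +2, −4, …; 0, 2, -2, 0, -4, -2 → -6.
So the next triple is (x=37, y=L, z=-6).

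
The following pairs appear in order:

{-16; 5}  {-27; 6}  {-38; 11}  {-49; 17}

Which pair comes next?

First coordinate: −11 each step, so -16, -27, -38, -49 → -60.
Second coordinate: 5, 6, 11, 17 → 28 (each term is the sum of the two before it).
Combining the parts gives {-60; 28}.

{-60; 28}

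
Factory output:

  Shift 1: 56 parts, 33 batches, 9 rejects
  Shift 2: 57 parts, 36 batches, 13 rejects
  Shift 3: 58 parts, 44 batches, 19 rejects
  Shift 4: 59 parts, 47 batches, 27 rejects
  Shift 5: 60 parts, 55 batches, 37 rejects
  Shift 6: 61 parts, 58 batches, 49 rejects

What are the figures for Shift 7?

Parts: +1 each step; 56, 57, 58, 59, 60, 61 → 62.
Batches: alternating steps +3, +8, +3, +8, …, so 33, 36, 44, 47, 55, 58 → 66.
For the rejects, differences are 4, 6, 8, … (increasing by 2 each time): 9, 13, 19, 27, 37, 49 → 63.
Putting it together: 62 parts, 66 batches, 63 rejects.

62 parts, 66 batches, 63 rejects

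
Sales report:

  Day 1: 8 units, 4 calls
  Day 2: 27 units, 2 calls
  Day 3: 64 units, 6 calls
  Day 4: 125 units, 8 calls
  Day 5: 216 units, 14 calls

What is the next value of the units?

Units: perfect cubes: 2³, 3³, 4³, …; 8, 27, 64, 125, 216 → 343.

343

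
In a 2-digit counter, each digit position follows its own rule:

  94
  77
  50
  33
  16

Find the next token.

First digit goes 9, 7, 5, 3, 1 → 9 (−2 each step, mod 10).
Second digit — +3 each step, mod 10: 4, 7, 0, 3, 6 → 9.
Putting it together: 99.

99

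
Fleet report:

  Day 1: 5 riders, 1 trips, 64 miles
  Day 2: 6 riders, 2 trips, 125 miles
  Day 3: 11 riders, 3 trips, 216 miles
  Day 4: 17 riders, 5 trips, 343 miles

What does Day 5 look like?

28 riders, 8 trips, 512 miles

Riders: each term is the sum of the two before it, so 5, 6, 11, 17 → 28.
Trips: each term is the sum of the two before it; 1, 2, 3, 5 → 8.
For the miles, perfect cubes: 4³, 5³, 6³, …: 64, 125, 216, 343 → 512.
So the next line is 28 riders, 8 trips, 512 miles.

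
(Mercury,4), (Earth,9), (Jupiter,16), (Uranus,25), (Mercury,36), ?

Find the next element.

(Earth,49)

For the planet, repeats Mercury → Earth → Jupiter → Uranus: Mercury, Earth, Jupiter, Uranus, Mercury → Earth.
Second entry: 4, 9, 16, 25, 36 → 49 (perfect squares: 2², 3², 4², …).
So the next element is (Earth,49).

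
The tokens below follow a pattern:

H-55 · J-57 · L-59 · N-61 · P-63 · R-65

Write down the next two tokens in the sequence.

T-67 then V-69

Letter — letters move forward 2 places in the alphabet: H, J, L, N, P, R → T → V.
For the second component, +2 each step: 55, 57, 59, 61, 63, 65 → 67 → 69.
So the next two tokens are T-67 and V-69.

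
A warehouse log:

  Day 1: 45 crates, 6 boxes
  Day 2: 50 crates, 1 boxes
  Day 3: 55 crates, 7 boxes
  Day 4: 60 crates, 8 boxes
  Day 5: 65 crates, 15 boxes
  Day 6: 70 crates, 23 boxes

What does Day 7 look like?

75 crates, 38 boxes

Crates: +5 each step; 45, 50, 55, 60, 65, 70 → 75.
Boxes: 6, 1, 7, 8, 15, 23 → 38 (each term is the sum of the two before it).
So the next record is 75 crates, 38 boxes.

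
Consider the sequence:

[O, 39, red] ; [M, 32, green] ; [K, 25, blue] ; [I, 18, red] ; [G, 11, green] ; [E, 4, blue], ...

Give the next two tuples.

[C, -3, red], [A, -10, green]

For the letter, letters move back 2 places in the alphabet: O, M, K, I, G, E → C → A.
Second coordinate: 39, 32, 25, 18, 11, 4 → -3 → -10 (−7 each step).
Colour goes red, green, blue, red, green, blue → red → green (repeats red → green → blue).
Putting the parts together: [C, -3, red] and then [A, -10, green].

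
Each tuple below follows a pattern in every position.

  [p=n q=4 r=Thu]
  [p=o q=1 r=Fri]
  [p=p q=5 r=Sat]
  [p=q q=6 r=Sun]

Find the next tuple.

[p=r q=11 r=Mon]

For the p, letters move forward 1 place in the alphabet: n, o, p, q → r.
Q: 4, 1, 5, 6 → 11 (each term is the sum of the two before it).
R — runs through the weekdays Mon→Sun: Thu, Fri, Sat, Sun → Mon.
Combining the parts gives [p=r q=11 r=Mon].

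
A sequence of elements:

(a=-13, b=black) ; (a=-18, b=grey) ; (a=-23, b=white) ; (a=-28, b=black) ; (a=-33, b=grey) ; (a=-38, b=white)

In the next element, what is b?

B goes black, grey, white, black, grey, white → black (repeats black → grey → white).

black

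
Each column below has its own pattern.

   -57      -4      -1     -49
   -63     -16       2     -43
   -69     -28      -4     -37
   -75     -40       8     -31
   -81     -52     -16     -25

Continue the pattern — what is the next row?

-87  -64  32  -19

First component: −6 each step, so -57, -63, -69, -75, -81 → -87.
For the second component, −12 each step: -4, -16, -28, -40, -52 → -64.
For the third component, ×(-2) each step: -1, 2, -4, 8, -16 → 32.
Fourth component — +6 each step: -49, -43, -37, -31, -25 → -19.
Combining the parts gives -87  -64  32  -19.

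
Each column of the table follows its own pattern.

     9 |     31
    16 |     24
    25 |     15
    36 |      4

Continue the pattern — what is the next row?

First component — perfect squares: 3², 4², 5², …: 9, 16, 25, 36 → 49.
Second component: together with the first component always sums to 40; 31, 24, 15, 4 → -9.
Combining the parts gives 49  -9.

49  -9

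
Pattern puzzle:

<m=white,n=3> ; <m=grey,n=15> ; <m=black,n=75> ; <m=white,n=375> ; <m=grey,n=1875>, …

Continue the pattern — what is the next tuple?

<m=black,n=9375>

For the m, repeats white → grey → black: white, grey, black, white, grey → black.
For the n, ×5 each step: 3, 15, 75, 375, 1875 → 9375.
So the next tuple is <m=black,n=9375>.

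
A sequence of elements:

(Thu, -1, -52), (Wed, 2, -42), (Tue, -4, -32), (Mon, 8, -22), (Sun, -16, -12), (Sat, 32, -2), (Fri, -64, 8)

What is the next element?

(Thu, 128, 18)

Day — runs backward through the weekdays Mon→Sun: Thu, Wed, Tue, Mon, Sun, Sat, Fri → Thu.
Second entry goes -1, 2, -4, 8, -16, 32, -64 → 128 (×(-2) each step).
Third entry: +10 each step, so -52, -42, -32, -22, -12, -2, 8 → 18.
Combining the parts gives (Thu, 128, 18).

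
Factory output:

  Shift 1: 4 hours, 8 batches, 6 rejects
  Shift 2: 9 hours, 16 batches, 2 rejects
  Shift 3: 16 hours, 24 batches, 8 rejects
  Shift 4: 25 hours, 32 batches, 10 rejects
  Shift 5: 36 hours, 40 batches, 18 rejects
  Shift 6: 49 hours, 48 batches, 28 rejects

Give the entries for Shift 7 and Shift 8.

64 hours, 56 batches, 46 rejects; 81 hours, 64 batches, 74 rejects

Hours goes 4, 9, 16, 25, 36, 49 → 64 → 81 (perfect squares: 2², 3², 4², …).
For the batches, +8 each step: 8, 16, 24, 32, 40, 48 → 56 → 64.
For the rejects, each term is the sum of the two before it: 6, 2, 8, 10, 18, 28 → 46 → 74.
So the next two records are 64 hours, 56 batches, 46 rejects and 81 hours, 64 batches, 74 rejects.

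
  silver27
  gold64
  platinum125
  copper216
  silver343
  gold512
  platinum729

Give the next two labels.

Metal — repeats silver → gold → platinum → copper: silver, gold, platinum, copper, silver, gold, platinum → copper → silver.
Second component goes 27, 64, 125, 216, 343, 512, 729 → 1000 → 1331 (perfect cubes: 3³, 4³, 5³, …).
Putting the parts together: copper1000 and then silver1331.

copper1000 then silver1331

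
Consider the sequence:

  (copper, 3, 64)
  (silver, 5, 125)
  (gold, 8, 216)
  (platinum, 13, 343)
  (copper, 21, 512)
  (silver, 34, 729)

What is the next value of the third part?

For the third part, perfect cubes: 4³, 5³, 6³, …: 64, 125, 216, 343, 512, 729 → 1000.

1000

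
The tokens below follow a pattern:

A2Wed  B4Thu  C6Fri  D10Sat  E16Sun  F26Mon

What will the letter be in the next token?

G

For the letter, letters move forward 1 place in the alphabet: A, B, C, D, E, F → G.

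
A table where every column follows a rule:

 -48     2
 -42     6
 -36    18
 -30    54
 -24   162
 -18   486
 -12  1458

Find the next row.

First component goes -48, -42, -36, -30, -24, -18, -12 → -6 (+6 each step).
Second component: 2, 6, 18, 54, 162, 486, 1458 → 4374 (×3 each step).
Putting it together: -6  4374.

-6  4374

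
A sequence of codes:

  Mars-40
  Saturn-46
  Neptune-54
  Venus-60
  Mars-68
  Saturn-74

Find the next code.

Neptune-82

Planet: repeats Mars → Saturn → Neptune → Venus; Mars, Saturn, Neptune, Venus, Mars, Saturn → Neptune.
Second component goes 40, 46, 54, 60, 68, 74 → 82 (alternating steps +6, +8, +6, +8, …).
Putting it together: Neptune-82.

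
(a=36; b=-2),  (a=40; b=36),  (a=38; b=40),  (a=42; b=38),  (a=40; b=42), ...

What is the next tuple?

(a=44; b=40)

A: alternating steps +4, −2, +4, −2, …, so 36, 40, 38, 42, 40 → 44.
B: always the previous value of the a; -2, 36, 40, 38, 42 → 40.
Putting it together: (a=44; b=40).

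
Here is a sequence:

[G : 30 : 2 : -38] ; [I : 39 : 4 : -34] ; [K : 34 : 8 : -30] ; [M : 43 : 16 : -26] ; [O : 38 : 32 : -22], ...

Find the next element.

[Q : 47 : 64 : -18]

Letter — letters move forward 2 places in the alphabet: G, I, K, M, O → Q.
Second coordinate: alternating steps +9, −5, +9, −5, …; 30, 39, 34, 43, 38 → 47.
For the third coordinate, ×2 each step: 2, 4, 8, 16, 32 → 64.
For the fourth coordinate, +4 each step: -38, -34, -30, -26, -22 → -18.
So the next element is [Q : 47 : 64 : -18].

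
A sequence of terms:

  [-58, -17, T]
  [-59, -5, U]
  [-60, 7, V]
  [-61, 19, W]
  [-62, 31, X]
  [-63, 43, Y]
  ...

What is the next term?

First component — −1 each step: -58, -59, -60, -61, -62, -63 → -64.
Second component: +12 each step, so -17, -5, 7, 19, 31, 43 → 55.
Letter — letters move forward 1 place in the alphabet: T, U, V, W, X, Y → Z.
Putting it together: [-64, 55, Z].

[-64, 55, Z]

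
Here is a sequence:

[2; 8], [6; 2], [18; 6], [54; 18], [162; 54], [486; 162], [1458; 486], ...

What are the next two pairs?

[4374; 1458], [13122; 4374]

First part: 2, 6, 18, 54, 162, 486, 1458 → 4374 → 13122 (×3 each step).
Second part: always the previous value of the first part; 8, 2, 6, 18, 54, 162, 486 → 1458 → 4374.
So the next two pairs are [4374; 1458] and [13122; 4374].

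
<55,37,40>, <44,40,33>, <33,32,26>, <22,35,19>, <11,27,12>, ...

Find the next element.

<0,30,5>

First value goes 55, 44, 33, 22, 11 → 0 (−11 each step).
Second value goes 37, 40, 32, 35, 27 → 30 (alternating steps +3, −8, +3, −8, …).
Third value: 40, 33, 26, 19, 12 → 5 (−7 each step).
Putting it together: <0,30,5>.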